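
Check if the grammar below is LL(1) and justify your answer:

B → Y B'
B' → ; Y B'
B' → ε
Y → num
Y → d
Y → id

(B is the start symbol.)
A grammar is LL(1) if for each non-terminal N with multiple productions, the predict sets of those productions are pairwise disjoint, where PREDICT(N → α) = (FIRST(α) \ {ε}) ∪ (FOLLOW(N) if α ⇒* ε).

Relevant sets:
  FOLLOW(B') = { $ }

For B':
  PREDICT(B' → ';' Y B') = { ';' }
  PREDICT(B' → ε) = { $ }
For Y:
  PREDICT(Y → num) = { 'num' }
  PREDICT(Y → d) = { 'd' }
  PREDICT(Y → id) = { 'id' }
B has a single production, so nothing to check there.

All predict sets are disjoint. The grammar IS LL(1).

Answer: Yes, the grammar is LL(1).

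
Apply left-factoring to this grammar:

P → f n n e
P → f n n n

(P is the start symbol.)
Left-factoring transforms A → αβ₁ | αβ₂ into A → αA' and A' → β₁ | β₂
(α is the longest common prefix among the alternatives). Repeat until
no nonterminal has two alternatives with a common prefix.

Round 1: P has alternatives sharing prefix 'f n n'. Introduce P': P → f n n P'
  Add: P' → e
  Add: P' → n

No remaining common prefixes — done.

Resulting grammar:
P → f n n P'
P' → e
P' → n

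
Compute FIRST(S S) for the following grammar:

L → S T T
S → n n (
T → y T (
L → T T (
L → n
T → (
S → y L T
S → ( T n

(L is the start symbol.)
{ '(', 'n', 'y' }

FIRST sets of the non-terminals involved (from the grammar, by fixed-point iteration):
  FIRST(S) = { '(', 'n', 'y' }

To compute FIRST(S S), process the symbols left to right:
Symbol S is a non-terminal. Add FIRST(S) \ {ε} = { '(', 'n', 'y' }
S is not nullable (ε ∉ FIRST(S)), so stop here.
FIRST(S S) = { '(', 'n', 'y' }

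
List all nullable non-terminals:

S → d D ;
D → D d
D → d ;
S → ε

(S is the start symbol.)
{ 'S' }

A non-terminal is nullable if it can derive ε (the empty string): either it has an ε-production, or it has a production whose right-hand side consists entirely of nullable non-terminals.

ε-productions: S → ε
So S is immediately nullable.
No further non-terminal can be added: every production for the remaining non-terminals contains a terminal or a non-nullable non-terminal.
Nullable = { 'S' }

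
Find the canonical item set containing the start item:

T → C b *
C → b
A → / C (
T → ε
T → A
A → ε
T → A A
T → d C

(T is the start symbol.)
First, augment the grammar with T' → T
I₀ = CLOSURE({ [T' → . T] }):
  [T' → . T] has the dot before T: add [T → . C b *], [T → .], [T → . A], [T → . A A], [T → . d C]
  [T → . C b *] has the dot before C: add [C → . b]
  [T → . A] has the dot before A: add [A → . / C (], [A → .]
No further items can be added.

I₀ = { [A → . / C (], [A → .], [C → . b], [T → . A A], [T → . A], [T → . C b *], [T → . d C], [T → .], [T' → . T] }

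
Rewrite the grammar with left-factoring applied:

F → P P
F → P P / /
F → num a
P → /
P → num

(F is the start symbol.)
F → P P F'
F' → ε
F' → / /
F → num a
P → /
P → num

Left-factoring transforms A → αβ₁ | αβ₂ into A → αA' and A' → β₁ | β₂
(α is the longest common prefix among the alternatives). Repeat until
no nonterminal has two alternatives with a common prefix.

Round 1: F has alternatives sharing prefix 'P P'. Introduce F': F → P P F'
  Add: F' → ε
  Add: F' → / /

No remaining common prefixes — done.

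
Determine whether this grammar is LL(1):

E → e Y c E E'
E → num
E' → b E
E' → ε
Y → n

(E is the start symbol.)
Relevant sets:
  FOLLOW(E') = { $, 'b' }

For E:
  PREDICT(E → e Y c E E') = { 'e' }
  PREDICT(E → num) = { 'num' }
For E':
  PREDICT(E' → b E) = { 'b' }
  PREDICT(E' → ε) = { $, 'b' }
Y has a single production, so nothing to check there.

Conflict found: Predict set conflict for E': { 'b' }
The grammar is NOT LL(1).

Answer: No. Predict set conflict for E': { 'b' }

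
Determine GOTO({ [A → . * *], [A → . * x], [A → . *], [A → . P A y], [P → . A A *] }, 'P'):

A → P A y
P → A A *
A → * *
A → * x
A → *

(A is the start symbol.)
{ [A → . * *], [A → . * x], [A → . *], [A → . P A y], [A → P . A y], [P → . A A *] }

GOTO(I, 'P') = CLOSURE({ [A → αX.β] : [A → α.Xβ] ∈ I, X = 'P' })

Items with dot before 'P', with the dot advanced:
  [A → . P A y] → [A → P . A y]
Closure of the advanced items:
  [A → P . A y] has the dot before A: add [A → . P A y], [A → . * *], [A → . * x], [A → . *]
  [A → . P A y] has the dot before P: add [P → . A A *]

GOTO = { [A → . * *], [A → . * x], [A → . *], [A → . P A y], [A → P . A y], [P → . A A *] }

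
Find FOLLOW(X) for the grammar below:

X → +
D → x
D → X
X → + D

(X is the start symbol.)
{ $ }

To compute FOLLOW(X), find every occurrence of X on a right-hand side N → α X β: add FIRST(β) \ {ε}, and if β is empty or nullable also add FOLLOW(N). Iterate to a fixed point.

X is the start symbol, so $ ∈ FOLLOW(X).
In D → X: X is at the end, add FOLLOW(D)

The FOLLOW sets referred to above (computed the same way, to a fixed point):
  FOLLOW(D) = { $ }

Taking the union: FOLLOW(X) = { $ }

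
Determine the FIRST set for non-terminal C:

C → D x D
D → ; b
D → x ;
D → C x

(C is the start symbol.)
FIRST sets of the other non-terminals involved (by the same procedure, iterated to a fixed point):
  FIRST(D) = { ';', 'x' }

From C → D x D:
  - D is a non-terminal: add FIRST(D) \ {ε} = { ';', 'x' }
    D is not nullable, so stop

Collecting: FIRST(C) = { ';', 'x' }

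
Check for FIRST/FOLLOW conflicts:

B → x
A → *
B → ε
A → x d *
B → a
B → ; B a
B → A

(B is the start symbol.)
Yes. B → a with FOLLOW(B) on { 'a' }

Nullable non-terminals: B.
FIRST sets used below: FIRST(A) = { '*', 'x' }

B: nullable alternative(s) B → ε; FOLLOW(B) = { $, 'a' }
  B → x: FIRST \ {ε} = { 'x' } — disjoint from FOLLOW(B)
  B → ε: FIRST \ {ε} = { } — this is the only nullable alternative, skip
  B → a: FIRST \ {ε} = { 'a' } — overlaps FOLLOW(B) on { 'a' }: CONFLICT
  B → ; B a: FIRST \ {ε} = { ';' } — disjoint from FOLLOW(B)
  B → A: FIRST \ {ε} = { '*', 'x' } — disjoint from FOLLOW(B)

A has no nullable alternative, so no FIRST/FOLLOW check is needed there.

So the grammar has 1 FIRST/FOLLOW conflict (marked CONFLICT above).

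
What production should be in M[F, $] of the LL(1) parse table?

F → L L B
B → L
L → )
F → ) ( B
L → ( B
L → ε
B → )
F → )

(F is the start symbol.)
F → L L B

To find M[F, $], we find productions for F where $ is in the predict set (PREDICT(N → α) = (FIRST(α) \ {ε}) ∪ (FOLLOW(N) if α ⇒* ε)).

Relevant sets:
  FIRST(L) = { '(', ')', ε }
  FIRST(B) = { '(', ')', ε }
  FOLLOW(F) = { $ }

F → L L B: PREDICT = { $, '(', ')' }
  $ is in predict set, so this production goes in M[F, $]
F → ) ( B: PREDICT = { ')' }
F → ): PREDICT = { ')' }

M[F, $] = F → L L B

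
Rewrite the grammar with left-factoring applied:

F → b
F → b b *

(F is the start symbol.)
F → b F'
F' → ε
F' → b *

Left-factoring transforms A → αβ₁ | αβ₂ into A → αA' and A' → β₁ | β₂
(α is the longest common prefix among the alternatives). Repeat until
no nonterminal has two alternatives with a common prefix.

Round 1: F has alternatives sharing prefix 'b'. Introduce F': F → b F'
  Add: F' → ε
  Add: F' → b *

No remaining common prefixes — done.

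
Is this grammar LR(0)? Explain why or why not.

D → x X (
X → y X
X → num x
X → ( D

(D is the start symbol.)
A grammar is LR(0) if no state in the canonical LR(0) collection has:
  - both a shift item (dot before a terminal) and a complete item (shift-reduce conflict), or
  - two or more complete items (reduce-reduce conflict; the accept item [D' → D .] counts as a complete item here).

Augment with D' → D and build the canonical LR(0) collection (I0 = CLOSURE({[D' → . D]}), then GOTO on every symbol after a dot until no new states appear). It has 11 states:
  I0: { [D → . x X (], [D' → . D] }  — shift
  I1: { [D' → D .] }  — accept
  I2: { [D → x . X (], [X → . ( D], [X → . num x], [X → . y X] }  — shift
  I3: { [D → . x X (], [X → ( . D] }  — shift
  I4: { [D → x X . (] }  — shift
  I5: { [X → num . x] }  — shift
  I6: { [X → . ( D], [X → . num x], [X → . y X], [X → y . X] }  — shift
  I7: { [X → y X .] }  — reduce
  I8: { [X → num x .] }  — reduce
  I9: { [D → x X ( .] }  — reduce
  I10: { [X → ( D .] }  — reduce

Every state is either a pure shift/goto state or contains exactly one complete item and nothing to shift — no conflicts. The grammar is LR(0).

Answer: Yes, the grammar is LR(0)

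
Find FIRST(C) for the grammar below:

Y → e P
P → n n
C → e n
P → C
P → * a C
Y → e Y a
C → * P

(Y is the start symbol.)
{ '*', 'e' }

From C → e n:
  - e is a terminal: add 'e' and stop
From C → * P:
  - '*' is a terminal: add '*' and stop

Collecting: FIRST(C) = { '*', 'e' }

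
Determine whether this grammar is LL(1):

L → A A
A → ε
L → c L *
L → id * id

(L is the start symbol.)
A grammar is LL(1) if for each non-terminal N with multiple productions, the predict sets of those productions are pairwise disjoint, where PREDICT(N → α) = (FIRST(α) \ {ε}) ∪ (FOLLOW(N) if α ⇒* ε).

Relevant sets:
  FIRST(A) = { ε }
  FOLLOW(L) = { $, '*' }

For L:
  PREDICT(L → A A) = { $, '*' }
  PREDICT(L → c L '*') = { 'c' }
  PREDICT(L → id '*' id) = { 'id' }
A has a single production, so nothing to check there.

All predict sets are disjoint. The grammar IS LL(1).

Answer: Yes, the grammar is LL(1).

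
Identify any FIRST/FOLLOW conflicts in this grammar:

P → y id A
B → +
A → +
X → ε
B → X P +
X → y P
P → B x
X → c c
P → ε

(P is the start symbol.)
Yes. P → y id A with FOLLOW(P) on { 'y' }; P → B x with FOLLOW(P) on { '+', 'c', 'y' }; X → y P with FOLLOW(X) on { 'y' }; X → c c with FOLLOW(X) on { 'c' }

A FIRST/FOLLOW conflict occurs when a non-terminal N has a nullable alternative N → β (β ⇒* ε) and another alternative N → α with FIRST(α) ∩ FOLLOW(N) ≠ ∅: on such a lookahead the parser cannot decide between expanding α and letting N vanish via β.

Nullable non-terminals: P, X.
FIRST sets used below: FIRST(B) = { '+', 'c', 'y' }

P: nullable alternative(s) P → ε; FOLLOW(P) = { $, '+', 'c', 'y' }
  P → y id A: FIRST \ {ε} = { 'y' } — overlaps FOLLOW(P) on { 'y' }: CONFLICT
  P → B x: FIRST \ {ε} = { '+', 'c', 'y' } — overlaps FOLLOW(P) on { '+', 'c', 'y' }: CONFLICT
  P → ε: FIRST \ {ε} = { } — this is the only nullable alternative, skip

X: nullable alternative(s) X → ε; FOLLOW(X) = { '+', 'c', 'y' }
  X → ε: FIRST \ {ε} = { } — this is the only nullable alternative, skip
  X → y P: FIRST \ {ε} = { 'y' } — overlaps FOLLOW(X) on { 'y' }: CONFLICT
  X → c c: FIRST \ {ε} = { 'c' } — overlaps FOLLOW(X) on { 'c' }: CONFLICT

A, B have no nullable alternative, so no FIRST/FOLLOW check is needed there.

So the grammar has 4 FIRST/FOLLOW conflicts (marked CONFLICT above).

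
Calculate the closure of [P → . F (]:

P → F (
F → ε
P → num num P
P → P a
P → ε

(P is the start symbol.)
To compute CLOSURE, for each item [A → α.Bβ] where B is a non-terminal, add [B → .γ] for all productions B → γ; repeat for the newly added items until nothing changes.

Start with: [P → . F (]
  [P → . F (] has the dot before F: add [F → .]
No further items can be added.

CLOSURE = { [F → .], [P → . F (] }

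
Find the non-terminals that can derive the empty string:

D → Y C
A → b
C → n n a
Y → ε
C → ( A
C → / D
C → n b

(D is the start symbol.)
{ 'Y' }

A non-terminal is nullable if it can derive ε (the empty string): either it has an ε-production, or it has a production whose right-hand side consists entirely of nullable non-terminals.

ε-productions: Y → ε
So Y is immediately nullable.
No further non-terminal can be added: every production for the remaining non-terminals contains a terminal or a non-nullable non-terminal.
Nullable = { 'Y' }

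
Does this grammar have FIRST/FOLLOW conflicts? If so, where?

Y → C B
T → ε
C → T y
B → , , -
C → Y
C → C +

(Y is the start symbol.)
No FIRST/FOLLOW conflicts.

A FIRST/FOLLOW conflict occurs when a non-terminal N has a nullable alternative N → β (β ⇒* ε) and another alternative N → α with FIRST(α) ∩ FOLLOW(N) ≠ ∅: on such a lookahead the parser cannot decide between expanding α and letting N vanish via β.

Nullable non-terminals: T.
T has a nullable alternative but only one production, so nothing to check.

B, C, Y have no nullable alternative, so no FIRST/FOLLOW check is needed there.

No FIRST/FOLLOW conflicts found.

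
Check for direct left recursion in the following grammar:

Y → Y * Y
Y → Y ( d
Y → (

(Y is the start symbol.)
Yes, Y is left-recursive

Direct left recursion occurs when N → N α for some non-terminal N (the right-hand side begins with the left-hand side itself).

Y → Y * Y: LEFT RECURSIVE (starts with Y)
Y → Y ( d: LEFT RECURSIVE (starts with Y)
Y → (: starts with '('

The grammar has direct left recursion on: Y.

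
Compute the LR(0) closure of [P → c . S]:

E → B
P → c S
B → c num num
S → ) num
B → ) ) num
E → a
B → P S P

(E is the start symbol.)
{ [P → c . S], [S → . ) num] }

To compute CLOSURE, for each item [A → α.Bβ] where B is a non-terminal, add [B → .γ] for all productions B → γ; repeat for the newly added items until nothing changes.

Start with: [P → c . S]
  [P → c . S] has the dot before S: add [S → . ) num]
No further items can be added.

CLOSURE = { [P → c . S], [S → . ) num] }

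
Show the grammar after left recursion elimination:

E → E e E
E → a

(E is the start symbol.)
E → a E'
E' → e E E'
E' → ε

E is directly left-recursive. The standard transformation for
  A → A α₁ | ... | A α_m | β₁ | ... | β_n
is
  A  → β₁ A' | ... | β_n A'
  A' → α₁ A' | ... | α_m A' | ε

E → a becomes E → a E'
E → E e E becomes E' → e E E'
Add E' → ε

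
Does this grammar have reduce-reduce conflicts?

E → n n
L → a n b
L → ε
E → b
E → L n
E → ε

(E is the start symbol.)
Yes — I0: [E → .] vs [L → .]

Augment with E' → E and build the canonical LR(0) collection (I0 = CLOSURE({[E' → . E]}), then GOTO on every symbol after a dot until no new states appear). It has 10 states:
  I0: { [E → . L n], [E → . b], [E → . n n], [E → .], [E' → . E], [L → . a n b], [L → .] }  — shift, 2 reduces
  I1: { [E' → E .] }  — accept
  I2: { [E → L . n] }  — shift
  I3: { [L → a . n b] }  — shift
  I4: { [E → b .] }  — reduce
  I5: { [E → n . n] }  — shift
  I6: { [E → n n .] }  — reduce
  I7: { [L → a n . b] }  — shift
  I8: { [L → a n b .] }  — reduce
  I9: { [E → L n .] }  — reduce

I0 contains complete items [E → .], [L → .] — reduce-reduce conflict.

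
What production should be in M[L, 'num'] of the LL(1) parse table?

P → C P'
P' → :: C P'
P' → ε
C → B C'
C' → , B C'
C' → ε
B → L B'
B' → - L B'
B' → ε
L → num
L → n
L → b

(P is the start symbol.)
L → num

To find M[L, 'num'], we find productions for L where 'num' is in the predict set (PREDICT(N → α) = (FIRST(α) \ {ε}) ∪ (FOLLOW(N) if α ⇒* ε)).

L → num: PREDICT = { 'num' }
  'num' is in predict set, so this production goes in M[L, 'num']
L → n: PREDICT = { 'n' }
L → b: PREDICT = { 'b' }

M[L, 'num'] = L → num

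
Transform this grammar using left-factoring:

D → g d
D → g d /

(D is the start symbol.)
D → g d D'
D' → ε
D' → /

Left-factoring transforms A → αβ₁ | αβ₂ into A → αA' and A' → β₁ | β₂
(α is the longest common prefix among the alternatives). Repeat until
no nonterminal has two alternatives with a common prefix.

Round 1: D has alternatives sharing prefix 'g d'. Introduce D': D → g d D'
  Add: D' → ε
  Add: D' → /

No remaining common prefixes — done.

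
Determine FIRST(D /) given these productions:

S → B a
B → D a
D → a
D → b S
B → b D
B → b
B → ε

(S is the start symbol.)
FIRST sets of the non-terminals involved (from the grammar, by fixed-point iteration):
  FIRST(D) = { 'a', 'b' }

To compute FIRST(D /), process the symbols left to right:
Symbol D is a non-terminal. Add FIRST(D) \ {ε} = { 'a', 'b' }
D is not nullable (ε ∉ FIRST(D)), so stop here.
FIRST(D /) = { 'a', 'b' }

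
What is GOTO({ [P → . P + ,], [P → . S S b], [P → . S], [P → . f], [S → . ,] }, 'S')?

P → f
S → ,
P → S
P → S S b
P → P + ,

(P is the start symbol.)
{ [P → S . S b], [P → S .], [S → . ,] }

GOTO(I, 'S') = CLOSURE({ [A → αX.β] : [A → α.Xβ] ∈ I, X = 'S' })

Items with dot before 'S', with the dot advanced:
  [P → . S] → [P → S .]
  [P → . S S b] → [P → S . S b]
Closure of the advanced items:
  [P → S . S b] has the dot before S: add [S → . ,]

GOTO = { [P → S . S b], [P → S .], [S → . ,] }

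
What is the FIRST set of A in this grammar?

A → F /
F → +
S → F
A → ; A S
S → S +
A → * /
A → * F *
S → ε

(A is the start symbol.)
To compute FIRST(A), examine every production with A on the left-hand side, reading each right-hand side left to right until a non-nullable symbol is reached.

FIRST sets of the other non-terminals involved (by the same procedure, iterated to a fixed point):
  FIRST(F) = { '+' }

From A → F /:
  - F is a non-terminal: add FIRST(F) \ {ε} = { '+' }
    F is not nullable, so stop
From A → ; A S:
  - ';' is a terminal: add ';' and stop
From A → * /:
  - '*' is a terminal: add '*' and stop
From A → * F *:
  - '*' is a terminal: add '*' and stop

Collecting: FIRST(A) = { '*', '+', ';' }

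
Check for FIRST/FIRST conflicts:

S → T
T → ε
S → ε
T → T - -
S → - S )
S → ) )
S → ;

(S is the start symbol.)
Yes. S → T / S → ε on { ε }; S → T / S → '-' S ')' on { '-' }

A FIRST/FIRST conflict occurs when two productions N → α and N → β for the same non-terminal have FIRST(α) ∩ FIRST(β) ≠ ∅ (with ε ∈ FIRST of a nullable right-hand side, so two nullable alternatives also conflict).

FIRST sets of the non-terminals at (or reachable through a nullable prefix from) the front of some alternative:
  FIRST(T) = { '-', ε }

Productions for S:
  S → T: FIRST = { '-', ε }
  S → ε: FIRST = { ε }
  S → - S ): FIRST = { '-' }
  S → ) ): FIRST = { ')' }
  S → ;: FIRST = { ';' }
Productions for T:
  T → ε: FIRST = { ε }
  T → T - -: FIRST = { '-' }

Conflict for S: S → T and S → ε
  Overlap: { ε }
Conflict for S: S → T and S → - S )
  Overlap: { '-' }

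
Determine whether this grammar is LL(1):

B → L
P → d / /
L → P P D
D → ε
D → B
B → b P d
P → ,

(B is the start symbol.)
Yes, the grammar is LL(1).

A grammar is LL(1) if for each non-terminal N with multiple productions, the predict sets of those productions are pairwise disjoint, where PREDICT(N → α) = (FIRST(α) \ {ε}) ∪ (FOLLOW(N) if α ⇒* ε).

Relevant sets:
  FIRST(L) = { ',', 'd' }
  FIRST(B) = { ',', 'b', 'd' }
  FOLLOW(D) = { $ }

For B:
  PREDICT(B → L) = { ',', 'd' }
  PREDICT(B → b P d) = { 'b' }
For P:
  PREDICT(P → d '/' '/') = { 'd' }
  PREDICT(P → ',') = { ',' }
For D:
  PREDICT(D → ε) = { $ }
  PREDICT(D → B) = { ',', 'b', 'd' }
L has a single production, so nothing to check there.

All predict sets are disjoint. The grammar IS LL(1).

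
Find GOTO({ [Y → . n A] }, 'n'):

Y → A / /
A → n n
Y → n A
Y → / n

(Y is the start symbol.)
GOTO(I, 'n') = CLOSURE({ [A → αX.β] : [A → α.Xβ] ∈ I, X = 'n' })

Items with dot before 'n', with the dot advanced:
  [Y → . n A] → [Y → n . A]
Closure of the advanced items:
  [Y → n . A] has the dot before A: add [A → . n n]

GOTO = { [A → . n n], [Y → n . A] }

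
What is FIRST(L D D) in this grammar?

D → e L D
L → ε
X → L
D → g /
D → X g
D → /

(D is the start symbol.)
FIRST sets of the non-terminals involved (from the grammar, by fixed-point iteration):
  FIRST(L) = { ε }
  FIRST(D) = { '/', 'e', 'g' }

To compute FIRST(L D D), process the symbols left to right:
Symbol L is a non-terminal. Add FIRST(L) \ {ε} = { }
L is nullable (ε ∈ FIRST(L)), continue to the next symbol.
Symbol D is a non-terminal. Add FIRST(D) \ {ε} = { '/', 'e', 'g' }
D is not nullable (ε ∉ FIRST(D)), so stop here.
FIRST(L D D) = { '/', 'e', 'g' }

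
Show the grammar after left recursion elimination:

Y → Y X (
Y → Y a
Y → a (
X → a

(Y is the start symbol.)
Y → a ( Y'
Y' → X ( Y'
Y' → a Y'
Y' → ε
X → a

Y is directly left-recursive. The standard transformation for
  A → A α₁ | ... | A α_m | β₁ | ... | β_n
is
  A  → β₁ A' | ... | β_n A'
  A' → α₁ A' | ... | α_m A' | ε

Y → a ( becomes Y → a ( Y'
Y → Y X ( becomes Y' → X ( Y'
Y → Y a becomes Y' → a Y'
Add Y' → ε

Productions for other non-terminals are unchanged:
  X → a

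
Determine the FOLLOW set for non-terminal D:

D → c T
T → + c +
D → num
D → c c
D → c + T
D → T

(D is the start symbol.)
{ $ }

To compute FOLLOW(D), find every occurrence of D on a right-hand side N → α D β: add FIRST(β) \ {ε}, and if β is empty or nullable also add FOLLOW(N). Iterate to a fixed point.

D is the start symbol, so $ ∈ FOLLOW(D).
D does not occur on any right-hand side.

Taking the union: FOLLOW(D) = { $ }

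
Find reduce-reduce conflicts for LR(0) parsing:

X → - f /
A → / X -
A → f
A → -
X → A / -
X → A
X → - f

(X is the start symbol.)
No reduce-reduce conflicts

A reduce-reduce conflict occurs when an LR(0) state has two complete items [A → α .] and [B → β .] — both call for a reduction, and with no lookahead the parser cannot choose between them.

Augment with X' → X and build the canonical LR(0) collection (I0 = CLOSURE({[X' → . X]}), then GOTO on every symbol after a dot until no new states appear). It has 12 states:
  I0: { [A → . -], [A → . / X -], [A → . f], [X → . - f /], [X → . - f], [X → . A / -], [X → . A], [X' → . X] }  — shift
  I1: { [A → - .], [X → - . f /], [X → - . f] }  — shift, reduce
  I2: { [A → . -], [A → . / X -], [A → . f], [A → / . X -], [X → . - f /], [X → . - f], [X → . A / -], [X → . A] }  — shift
  I3: { [X → A . / -], [X → A .] }  — shift, reduce
  I4: { [X' → X .] }  — accept
  I5: { [A → f .] }  — reduce
  I6: { [X → A / . -] }  — shift
  I7: { [X → A / - .] }  — reduce
  I8: { [A → / X . -] }  — shift
  I9: { [A → / X - .] }  — reduce
  I10: { [X → - f . /], [X → - f .] }  — shift, reduce
  I11: { [X → - f / .] }  — reduce

No state contains more than one complete item.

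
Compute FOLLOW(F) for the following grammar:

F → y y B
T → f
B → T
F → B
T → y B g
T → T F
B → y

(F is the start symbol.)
F is the start symbol, so $ ∈ FOLLOW(F).
In T → T F: F is at the end, add FOLLOW(T)

The FOLLOW sets referred to above (computed the same way, to a fixed point):
  FOLLOW(T) = { $, 'f', 'g', 'y' }

Taking the union: FOLLOW(F) = { $, 'f', 'g', 'y' }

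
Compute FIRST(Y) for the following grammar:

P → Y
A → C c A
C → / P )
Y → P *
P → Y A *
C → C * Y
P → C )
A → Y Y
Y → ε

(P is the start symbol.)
To compute FIRST(Y), examine every production with Y on the left-hand side, reading each right-hand side left to right until a non-nullable symbol is reached.

FIRST sets of the other non-terminals involved (by the same procedure, iterated to a fixed point):
  FIRST(P) = { '*', '/', ε }

From Y → P *:
  - P is a non-terminal: add FIRST(P) \ {ε} = { '*', '/' }
    P is nullable, so continue to the next symbol
  - '*' is a terminal: add '*' and stop
From Y → ε:
  - ε-production, so ε ∈ FIRST(Y)

Collecting: FIRST(Y) = { '*', '/', ε }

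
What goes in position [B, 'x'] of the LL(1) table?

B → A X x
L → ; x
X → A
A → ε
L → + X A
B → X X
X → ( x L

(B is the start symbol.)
To find M[B, 'x'], we find productions for B where 'x' is in the predict set (PREDICT(N → α) = (FIRST(α) \ {ε}) ∪ (FOLLOW(N) if α ⇒* ε)).

Relevant sets:
  FIRST(A) = { ε }
  FIRST(X) = { '(', ε }
  FOLLOW(B) = { $ }

B → A X x: PREDICT = { '(', 'x' }
  'x' is in predict set, so this production goes in M[B, 'x']
B → X X: PREDICT = { $, '(' }

M[B, 'x'] = B → A X x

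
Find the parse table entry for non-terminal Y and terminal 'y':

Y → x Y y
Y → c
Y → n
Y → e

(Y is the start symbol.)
Empty (error entry)

To find M[Y, 'y'], we find productions for Y where 'y' is in the predict set (PREDICT(N → α) = (FIRST(α) \ {ε}) ∪ (FOLLOW(N) if α ⇒* ε)).

Y → x Y y: PREDICT = { 'x' }
Y → c: PREDICT = { 'c' }
Y → n: PREDICT = { 'n' }
Y → e: PREDICT = { 'e' }

M[Y, 'y'] is empty (no production applies)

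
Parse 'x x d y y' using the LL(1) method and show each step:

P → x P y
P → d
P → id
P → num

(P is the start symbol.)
LL(1) parsing maintains a stack (initially the start symbol over $) and the input. At each step: if the stack top is a terminal, match it against the current input token; if it is a non-terminal N, replace it with the RHS of M[N, lookahead] (the unique production whose predict set contains the lookahead).

Stack is shown with the top on the left.

Stack      Input        Action
------------------------------
P $        x x d y y $  output P → x P y
x P y $    x x d y y $  match 'x'
P y $      x d y y $    output P → x P y
x P y y $  x d y y $    match 'x'
P y y $    d y y $      output P → d
d y y $    d y y $      match 'd'
y y $      y y $        match 'y'
y $        y $          match 'y'
$          $            accept

The string is accepted.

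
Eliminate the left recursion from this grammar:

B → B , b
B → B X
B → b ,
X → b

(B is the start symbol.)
B → b , B'
B' → , b B'
B' → X B'
B' → ε
X → b

B is directly left-recursive. The standard transformation for
  A → A α₁ | ... | A α_m | β₁ | ... | β_n
is
  A  → β₁ A' | ... | β_n A'
  A' → α₁ A' | ... | α_m A' | ε

B → b , becomes B → b , B'
B → B , b becomes B' → , b B'
B → B X becomes B' → X B'
Add B' → ε

Productions for other non-terminals are unchanged:
  X → b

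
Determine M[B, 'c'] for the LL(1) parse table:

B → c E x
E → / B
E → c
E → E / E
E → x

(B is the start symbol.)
To find M[B, 'c'], we find productions for B where 'c' is in the predict set (PREDICT(N → α) = (FIRST(α) \ {ε}) ∪ (FOLLOW(N) if α ⇒* ε)).

B → c E x: PREDICT = { 'c' }
  'c' is in predict set, so this production goes in M[B, 'c']

M[B, 'c'] = B → c E x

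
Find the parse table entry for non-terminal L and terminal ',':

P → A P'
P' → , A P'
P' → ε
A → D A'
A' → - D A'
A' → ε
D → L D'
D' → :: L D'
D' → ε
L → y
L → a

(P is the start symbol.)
To find M[L, ','], we find productions for L where ',' is in the predict set (PREDICT(N → α) = (FIRST(α) \ {ε}) ∪ (FOLLOW(N) if α ⇒* ε)).

L → y: PREDICT = { 'y' }
L → a: PREDICT = { 'a' }

M[L, ','] is empty (no production applies)

Answer: Empty (error entry)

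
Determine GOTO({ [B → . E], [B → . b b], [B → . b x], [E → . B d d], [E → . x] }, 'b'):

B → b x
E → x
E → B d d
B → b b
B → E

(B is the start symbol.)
{ [B → b . b], [B → b . x] }

GOTO(I, 'b') = CLOSURE({ [A → αX.β] : [A → α.Xβ] ∈ I, X = 'b' })

Items with dot before 'b', with the dot advanced:
  [B → . b b] → [B → b . b]
  [B → . b x] → [B → b . x]
Closure adds nothing (no advanced item has the dot before a non-terminal).

GOTO = { [B → b . b], [B → b . x] }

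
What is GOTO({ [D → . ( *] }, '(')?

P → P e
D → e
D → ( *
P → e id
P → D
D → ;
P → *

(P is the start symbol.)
GOTO(I, '(') = CLOSURE({ [A → αX.β] : [A → α.Xβ] ∈ I, X = '(' })

Items with dot before '(', with the dot advanced:
  [D → . ( *] → [D → ( . *]
Closure adds nothing (no advanced item has the dot before a non-terminal).

GOTO = { [D → ( . *] }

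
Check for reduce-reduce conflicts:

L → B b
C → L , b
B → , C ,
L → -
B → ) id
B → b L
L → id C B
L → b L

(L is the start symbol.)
Augment with L' → L and build the canonical LR(0) collection (I0 = CLOSURE({[L' → . L]}), then GOTO on every symbol after a dot until no new states appear). It has 20 states:
  I0: { [B → . ) id], [B → . , C ,], [B → . b L], [L → . -], [L → . B b], [L → . b L], [L → . id C B], [L' → . L] }  — shift
  I1: { [B → ) . id] }  — shift
  I2: { [B → , . C ,], [B → . ) id], [B → . , C ,], [B → . b L], [C → . L , b], [L → . -], [L → . B b], [L → . b L], [L → . id C B] }  — shift
  I3: { [L → - .] }  — reduce
  I4: { [L → B . b] }  — shift
  I5: { [L' → L .] }  — accept
  I6: { [B → . ) id], [B → . , C ,], [B → . b L], [B → b . L], [L → . -], [L → . B b], [L → . b L], [L → . id C B], [L → b . L] }  — shift
  I7: { [B → . ) id], [B → . , C ,], [B → . b L], [C → . L , b], [L → . -], [L → . B b], [L → . b L], [L → . id C B], [L → id . C B] }  — shift
  I8: { [B → . ) id], [B → . , C ,], [B → . b L], [L → id C . B] }  — shift
  I9: { [C → L . , b] }  — shift
  I10: { [C → L , . b] }  — shift
  I11: { [C → L , b .] }  — reduce
  I12: { [L → id C B .] }  — reduce
  I13: { [B → . ) id], [B → . , C ,], [B → . b L], [B → b . L], [L → . -], [L → . B b], [L → . b L], [L → . id C B] }  — shift
  I14: { [B → b L .] }  — reduce
  I15: { [B → b L .], [L → b L .] }  — 2 reduces
  I16: { [L → B b .] }  — reduce
  I17: { [B → , C . ,] }  — shift
  I18: { [B → , C , .] }  — reduce
  I19: { [B → ) id .] }  — reduce

I15 contains complete items [B → b L .], [L → b L .] — reduce-reduce conflict.

Answer: Yes — I15: [B → b L .] vs [L → b L .]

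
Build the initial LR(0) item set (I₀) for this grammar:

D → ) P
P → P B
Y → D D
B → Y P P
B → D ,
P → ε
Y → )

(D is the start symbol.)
{ [D → . ) P], [D' → . D] }

First, augment the grammar with D' → D
I₀ = CLOSURE({ [D' → . D] }):
  [D' → . D] has the dot before D: add [D → . ) P]
No further items can be added.

I₀ = { [D → . ) P], [D' → . D] }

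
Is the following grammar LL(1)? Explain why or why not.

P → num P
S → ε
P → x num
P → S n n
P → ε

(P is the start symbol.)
Yes, the grammar is LL(1).

Relevant sets:
  FIRST(S) = { ε }
  FOLLOW(P) = { $ }

For P:
  PREDICT(P → num P) = { 'num' }
  PREDICT(P → x num) = { 'x' }
  PREDICT(P → S n n) = { 'n' }
  PREDICT(P → ε) = { $ }
S has a single production, so nothing to check there.

All predict sets are disjoint. The grammar IS LL(1).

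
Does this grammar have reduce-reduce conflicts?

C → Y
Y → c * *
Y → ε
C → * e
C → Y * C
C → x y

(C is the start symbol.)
A reduce-reduce conflict occurs when an LR(0) state has two complete items [A → α .] and [B → β .] — both call for a reduction, and with no lookahead the parser cannot choose between them.

Augment with C' → C and build the canonical LR(0) collection (I0 = CLOSURE({[C' → . C]}), then GOTO on every symbol after a dot until no new states appear). It has 12 states:
  I0: { [C → . * e], [C → . Y * C], [C → . Y], [C → . x y], [C' → . C], [Y → . c * *], [Y → .] }  — shift, reduce
  I1: { [C → * . e] }  — shift
  I2: { [C' → C .] }  — accept
  I3: { [C → Y . * C], [C → Y .] }  — shift, reduce
  I4: { [Y → c . * *] }  — shift
  I5: { [C → x . y] }  — shift
  I6: { [C → x y .] }  — reduce
  I7: { [Y → c * . *] }  — shift
  I8: { [Y → c * * .] }  — reduce
  I9: { [C → . * e], [C → . Y * C], [C → . Y], [C → . x y], [C → Y * . C], [Y → . c * *], [Y → .] }  — shift, reduce
  I10: { [C → Y * C .] }  — reduce
  I11: { [C → * e .] }  — reduce

No state contains more than one complete item.

Answer: No reduce-reduce conflicts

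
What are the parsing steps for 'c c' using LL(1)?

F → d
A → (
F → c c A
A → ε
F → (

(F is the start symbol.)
LL(1) parsing maintains a stack (initially the start symbol over $) and the input. At each step: if the stack top is a terminal, match it against the current input token; if it is a non-terminal N, replace it with the RHS of M[N, lookahead] (the unique production whose predict set contains the lookahead).

Stack is shown with the top on the left.

Stack    Input  Action
----------------------
F $      c c $  output F → c c A
c c A $  c c $  match 'c'
c A $    c $    match 'c'
A $      $      output A → ε
$        $      accept

The string is accepted.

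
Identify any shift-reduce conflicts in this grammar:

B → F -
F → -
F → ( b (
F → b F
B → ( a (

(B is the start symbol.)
No shift-reduce conflicts

A shift-reduce conflict occurs when an LR(0) state has both:
  - a complete (reduce) item [A → α .] (dot at the end), and
  - a shift item [B → β . c γ] (dot before a terminal).

Augment with B' → B and build the canonical LR(0) collection (I0 = CLOSURE({[B' → . B]}), then GOTO on every symbol after a dot until no new states appear). It has 13 states:
  I0: { [B → . ( a (], [B → . F -], [B' → . B], [F → . ( b (], [F → . -], [F → . b F] }  — shift
  I1: { [B → ( . a (], [F → ( . b (] }  — shift
  I2: { [F → - .] }  — reduce
  I3: { [B' → B .] }  — accept
  I4: { [B → F . -] }  — shift
  I5: { [F → . ( b (], [F → . -], [F → . b F], [F → b . F] }  — shift
  I6: { [F → ( . b (] }  — shift
  I7: { [F → b F .] }  — reduce
  I8: { [F → ( b . (] }  — shift
  I9: { [F → ( b ( .] }  — reduce
  I10: { [B → F - .] }  — reduce
  I11: { [B → ( a . (] }  — shift
  I12: { [B → ( a ( .] }  — reduce

No state contains both a complete item and a shift item.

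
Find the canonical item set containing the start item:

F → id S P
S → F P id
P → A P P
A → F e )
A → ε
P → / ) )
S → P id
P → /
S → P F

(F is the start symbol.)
{ [F → . id S P], [F' → . F] }

First, augment the grammar with F' → F
I₀ = CLOSURE({ [F' → . F] }):
  [F' → . F] has the dot before F: add [F → . id S P]
No further items can be added.

I₀ = { [F → . id S P], [F' → . F] }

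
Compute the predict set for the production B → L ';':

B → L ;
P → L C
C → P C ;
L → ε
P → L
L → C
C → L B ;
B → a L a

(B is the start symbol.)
PREDICT(B → L ';') = (FIRST(RHS) \ {ε}) ∪ (FOLLOW(B) if ε ∈ FIRST(RHS), i.e. RHS ⇒* ε)
FIRST(L) = { ';', 'a', ε }
FIRST(L ';') = { ';', 'a' }
ε ∉ FIRST(L ';'), so FOLLOW(B) is not added.
PREDICT(B → L ';') = { ';', 'a' }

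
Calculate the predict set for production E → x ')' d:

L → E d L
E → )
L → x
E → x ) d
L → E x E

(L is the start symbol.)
PREDICT(E → x ')' d) = (FIRST(RHS) \ {ε}) ∪ (FOLLOW(E) if ε ∈ FIRST(RHS), i.e. RHS ⇒* ε)
FIRST(x ')' d) = { 'x' }
ε ∉ FIRST(x ')' d), so FOLLOW(E) is not added.
PREDICT(E → x ')' d) = { 'x' }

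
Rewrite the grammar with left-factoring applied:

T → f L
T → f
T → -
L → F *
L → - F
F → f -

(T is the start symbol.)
T → f T'
T' → L
T' → ε
T → -
L → F *
L → - F
F → f -

Left-factoring transforms A → αβ₁ | αβ₂ into A → αA' and A' → β₁ | β₂
(α is the longest common prefix among the alternatives). Repeat until
no nonterminal has two alternatives with a common prefix.

Round 1: T has alternatives sharing prefix 'f'. Introduce T': T → f T'
  Add: T' → L
  Add: T' → ε

No remaining common prefixes — done.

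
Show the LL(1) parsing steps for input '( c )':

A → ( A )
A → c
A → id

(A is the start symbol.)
LL(1) parsing maintains a stack (initially the start symbol over $) and the input. At each step: if the stack top is a terminal, match it against the current input token; if it is a non-terminal N, replace it with the RHS of M[N, lookahead] (the unique production whose predict set contains the lookahead).

Stack is shown with the top on the left.

Stack    Input    Action
------------------------
A $      ( c ) $  output A → ( A )
( A ) $  ( c ) $  match '('
A ) $    c ) $    output A → c
c ) $    c ) $    match 'c'
) $      ) $      match ')'
$        $        accept

The string is accepted.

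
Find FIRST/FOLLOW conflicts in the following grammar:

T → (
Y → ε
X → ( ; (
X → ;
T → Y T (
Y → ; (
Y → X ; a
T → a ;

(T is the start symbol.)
Yes. Y → ';' '(' with FOLLOW(Y) on { ';' }; Y → X ';' a with FOLLOW(Y) on { '(', ';' }

A FIRST/FOLLOW conflict occurs when a non-terminal N has a nullable alternative N → β (β ⇒* ε) and another alternative N → α with FIRST(α) ∩ FOLLOW(N) ≠ ∅: on such a lookahead the parser cannot decide between expanding α and letting N vanish via β.

Nullable non-terminals: Y.
FIRST sets used below: FIRST(X) = { '(', ';' }

Y: nullable alternative(s) Y → ε; FOLLOW(Y) = { '(', ';', 'a' }
  Y → ε: FIRST \ {ε} = { } — this is the only nullable alternative, skip
  Y → ; (: FIRST \ {ε} = { ';' } — overlaps FOLLOW(Y) on { ';' }: CONFLICT
  Y → X ; a: FIRST \ {ε} = { '(', ';' } — overlaps FOLLOW(Y) on { '(', ';' }: CONFLICT

T, X have no nullable alternative, so no FIRST/FOLLOW check is needed there.

So the grammar has 2 FIRST/FOLLOW conflicts (marked CONFLICT above).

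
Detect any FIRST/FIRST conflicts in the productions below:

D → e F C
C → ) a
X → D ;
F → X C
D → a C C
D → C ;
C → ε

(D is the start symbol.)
No FIRST/FIRST conflicts.

A FIRST/FIRST conflict occurs when two productions N → α and N → β for the same non-terminal have FIRST(α) ∩ FIRST(β) ≠ ∅ (with ε ∈ FIRST of a nullable right-hand side, so two nullable alternatives also conflict).

FIRST sets of the non-terminals at (or reachable through a nullable prefix from) the front of some alternative:
  FIRST(C) = { ')', ε }

Productions for D:
  D → e F C: FIRST = { 'e' }
  D → a C C: FIRST = { 'a' }
  D → C ;: FIRST = { ')', ';' }
Productions for C:
  C → ) a: FIRST = { ')' }
  C → ε: FIRST = { ε }
X, F have only one production, so no FIRST/FIRST conflict is possible there.

All alternatives of each non-terminal have pairwise disjoint FIRST sets.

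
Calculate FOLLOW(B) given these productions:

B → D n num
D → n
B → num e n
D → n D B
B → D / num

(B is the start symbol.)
B is the start symbol, so $ ∈ FOLLOW(B).
In D → n D B: B is at the end, add FOLLOW(D)

The FOLLOW sets referred to above (computed the same way, to a fixed point):
  FOLLOW(D) = { '/', 'n', 'num' }

Taking the union: FOLLOW(B) = { $, '/', 'n', 'num' }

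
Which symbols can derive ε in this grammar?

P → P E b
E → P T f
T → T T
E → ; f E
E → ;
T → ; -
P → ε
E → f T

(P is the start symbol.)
A non-terminal is nullable if it can derive ε (the empty string): either it has an ε-production, or it has a production whose right-hand side consists entirely of nullable non-terminals.

ε-productions: P → ε
So P is immediately nullable.
No further non-terminal can be added: every production for the remaining non-terminals contains a terminal or a non-nullable non-terminal.
Nullable = { 'P' }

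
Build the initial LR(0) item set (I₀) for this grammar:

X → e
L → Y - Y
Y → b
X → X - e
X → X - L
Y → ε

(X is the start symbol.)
{ [X → . X - L], [X → . X - e], [X → . e], [X' → . X] }

First, augment the grammar with X' → X
I₀ = CLOSURE({ [X' → . X] }):
  [X' → . X] has the dot before X: add [X → . e], [X → . X - e], [X → . X - L]
No further items can be added.

I₀ = { [X → . X - L], [X → . X - e], [X → . e], [X' → . X] }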